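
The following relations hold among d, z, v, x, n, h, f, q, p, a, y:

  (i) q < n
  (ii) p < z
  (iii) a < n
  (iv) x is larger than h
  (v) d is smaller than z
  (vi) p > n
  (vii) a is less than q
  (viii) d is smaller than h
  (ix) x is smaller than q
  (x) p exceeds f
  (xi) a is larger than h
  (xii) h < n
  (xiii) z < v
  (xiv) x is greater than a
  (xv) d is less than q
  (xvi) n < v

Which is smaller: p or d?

d < h and h < a give d < a.
With a < x: d < h < a < x.
Then x < q extends the chain to q.
Then q < n extends the chain to n.
Then n < p extends the chain to p.
So d < p; d is the smaller of the two.

d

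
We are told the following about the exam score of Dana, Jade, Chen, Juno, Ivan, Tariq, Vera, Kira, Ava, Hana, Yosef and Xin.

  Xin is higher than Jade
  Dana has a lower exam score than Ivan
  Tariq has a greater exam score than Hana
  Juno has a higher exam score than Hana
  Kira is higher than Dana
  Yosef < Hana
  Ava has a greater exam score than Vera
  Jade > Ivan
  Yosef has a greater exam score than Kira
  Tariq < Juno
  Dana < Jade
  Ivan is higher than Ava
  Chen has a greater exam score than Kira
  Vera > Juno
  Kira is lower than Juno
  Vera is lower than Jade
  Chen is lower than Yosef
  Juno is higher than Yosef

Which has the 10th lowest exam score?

The consecutive relations fix a unique order: Dana < Kira < Chen < Yosef < Hana < Tariq < Juno < Vera < Ava < Ivan < Jade < Xin.
The 10th smallest is Ivan.

Ivan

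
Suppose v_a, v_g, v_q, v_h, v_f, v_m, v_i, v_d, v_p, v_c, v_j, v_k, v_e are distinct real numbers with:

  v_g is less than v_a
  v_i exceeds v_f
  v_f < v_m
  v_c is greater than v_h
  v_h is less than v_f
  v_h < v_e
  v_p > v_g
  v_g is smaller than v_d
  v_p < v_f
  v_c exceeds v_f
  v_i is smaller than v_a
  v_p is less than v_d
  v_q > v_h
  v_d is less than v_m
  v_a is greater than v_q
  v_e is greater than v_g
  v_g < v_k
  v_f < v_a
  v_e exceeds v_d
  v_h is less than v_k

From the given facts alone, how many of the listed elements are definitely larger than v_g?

9

From v_g the given relations immediately reach v_k, v_p, v_d, v_e, v_a.
From those, v_f, v_m — 7 in total.
From those, v_c, v_i — 9 in total.
Nothing else is reachable above v_g; 9 in all.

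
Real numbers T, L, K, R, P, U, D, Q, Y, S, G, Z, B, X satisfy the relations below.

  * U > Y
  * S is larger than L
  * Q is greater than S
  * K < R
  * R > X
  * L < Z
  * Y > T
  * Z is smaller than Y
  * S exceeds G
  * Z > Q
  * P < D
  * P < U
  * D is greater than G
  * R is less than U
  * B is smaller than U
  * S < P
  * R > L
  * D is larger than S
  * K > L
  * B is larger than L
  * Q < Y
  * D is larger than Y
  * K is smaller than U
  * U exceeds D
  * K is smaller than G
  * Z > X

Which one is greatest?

Chaining downward from U: directly below it, K, P, Y, D, R, B; then L, X, G, S, T, Q, Z.
That covers every other element, and nothing is given above U, so U is the greatest.

U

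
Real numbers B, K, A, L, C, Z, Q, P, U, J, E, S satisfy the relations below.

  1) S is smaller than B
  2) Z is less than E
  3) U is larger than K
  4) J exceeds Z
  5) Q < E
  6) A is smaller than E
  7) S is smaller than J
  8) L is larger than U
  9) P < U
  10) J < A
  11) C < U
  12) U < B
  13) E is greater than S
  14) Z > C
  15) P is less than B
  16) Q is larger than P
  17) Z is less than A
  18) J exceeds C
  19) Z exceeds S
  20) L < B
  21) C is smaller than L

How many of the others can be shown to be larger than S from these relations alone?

5

Directly above S: Z, J, E, B.
One step further: A (5 so far).
Nothing else is reachable above S; 5 in all.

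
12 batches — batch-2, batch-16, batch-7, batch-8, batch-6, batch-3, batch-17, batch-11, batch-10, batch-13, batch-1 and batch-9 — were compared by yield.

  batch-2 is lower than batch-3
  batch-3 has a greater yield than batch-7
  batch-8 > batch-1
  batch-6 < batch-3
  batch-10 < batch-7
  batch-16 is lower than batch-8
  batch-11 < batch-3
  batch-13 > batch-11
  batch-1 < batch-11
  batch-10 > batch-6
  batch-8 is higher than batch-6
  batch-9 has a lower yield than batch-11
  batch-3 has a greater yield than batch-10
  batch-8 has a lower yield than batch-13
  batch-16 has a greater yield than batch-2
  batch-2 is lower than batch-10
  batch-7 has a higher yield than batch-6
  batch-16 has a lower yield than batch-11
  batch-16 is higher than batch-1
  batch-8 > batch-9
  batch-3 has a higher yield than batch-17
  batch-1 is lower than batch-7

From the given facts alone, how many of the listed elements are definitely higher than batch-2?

7

From batch-2 the given relations immediately reach batch-10, batch-16, batch-3.
From those, batch-7, batch-11, batch-8 — 6 in total.
From those, batch-13 — 7 in total.
Nothing else is reachable above batch-2; 7 in all.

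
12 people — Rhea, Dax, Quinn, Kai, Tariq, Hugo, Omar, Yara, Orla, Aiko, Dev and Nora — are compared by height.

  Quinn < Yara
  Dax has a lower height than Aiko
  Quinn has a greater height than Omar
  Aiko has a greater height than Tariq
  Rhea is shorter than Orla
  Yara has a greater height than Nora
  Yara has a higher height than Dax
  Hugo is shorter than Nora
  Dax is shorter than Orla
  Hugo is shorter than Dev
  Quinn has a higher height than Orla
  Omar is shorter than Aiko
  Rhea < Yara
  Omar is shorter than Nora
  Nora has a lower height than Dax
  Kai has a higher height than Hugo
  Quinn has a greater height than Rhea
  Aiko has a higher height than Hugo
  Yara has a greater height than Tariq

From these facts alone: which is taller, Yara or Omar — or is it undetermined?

Yara

The relevant relations are Omar < Nora; Nora < Dax; Dax < Orla; Orla < Quinn; Quinn < Yara.
Together: Omar < Nora < Dax < Orla < Quinn < Yara.
So Yara is taller.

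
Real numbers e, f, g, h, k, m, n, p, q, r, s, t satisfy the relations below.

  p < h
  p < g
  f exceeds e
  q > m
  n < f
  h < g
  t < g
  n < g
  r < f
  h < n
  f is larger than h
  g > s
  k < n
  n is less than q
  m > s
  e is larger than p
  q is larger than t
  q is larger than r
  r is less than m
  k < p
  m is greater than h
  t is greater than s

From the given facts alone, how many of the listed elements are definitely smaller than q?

From q the given relations immediately reach r, m, n, t.
From those, k, s, h — 7 in total.
From those, p — 8 in total.
Nothing else is reachable below q; 8 in all.

8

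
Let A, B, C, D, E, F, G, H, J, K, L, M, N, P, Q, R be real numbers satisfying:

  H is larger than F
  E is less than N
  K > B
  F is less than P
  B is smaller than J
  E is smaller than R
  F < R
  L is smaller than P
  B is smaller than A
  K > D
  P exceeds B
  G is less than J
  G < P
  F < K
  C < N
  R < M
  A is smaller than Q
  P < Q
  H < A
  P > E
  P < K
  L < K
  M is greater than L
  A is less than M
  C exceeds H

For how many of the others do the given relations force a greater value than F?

The elements the relations force above F are H, A, C, R, P, K, M, Q, N — no chain reaches any other.
That is 9.

9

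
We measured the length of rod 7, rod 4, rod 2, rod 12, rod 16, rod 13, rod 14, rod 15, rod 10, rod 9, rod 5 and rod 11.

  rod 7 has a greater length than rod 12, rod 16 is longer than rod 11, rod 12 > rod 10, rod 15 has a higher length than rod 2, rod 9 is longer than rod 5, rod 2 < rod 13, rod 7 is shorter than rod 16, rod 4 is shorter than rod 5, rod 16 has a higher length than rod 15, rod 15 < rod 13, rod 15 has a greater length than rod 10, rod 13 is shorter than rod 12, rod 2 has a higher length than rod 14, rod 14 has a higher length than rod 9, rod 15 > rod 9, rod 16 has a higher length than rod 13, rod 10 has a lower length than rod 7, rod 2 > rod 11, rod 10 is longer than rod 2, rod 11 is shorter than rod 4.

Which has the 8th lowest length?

rod 15

The consecutive relations fix a unique order: rod 11 < rod 4 < rod 5 < rod 9 < rod 14 < rod 2 < rod 10 < rod 15 < rod 13 < rod 12 < rod 7 < rod 16.
The 8th smallest is rod 15.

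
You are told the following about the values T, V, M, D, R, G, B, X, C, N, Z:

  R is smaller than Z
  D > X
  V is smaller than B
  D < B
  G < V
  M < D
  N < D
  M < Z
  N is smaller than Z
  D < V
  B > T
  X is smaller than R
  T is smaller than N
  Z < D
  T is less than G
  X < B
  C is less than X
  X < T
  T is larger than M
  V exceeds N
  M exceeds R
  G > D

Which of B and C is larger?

B

Link the given pairs in sequence: C < X; X < R; R < M; M < T; T < N; N < D; D < G; G < V; V < B.
Together: C < X < R < M < T < N < D < G < V < B.
So C < B; B is the larger of the two.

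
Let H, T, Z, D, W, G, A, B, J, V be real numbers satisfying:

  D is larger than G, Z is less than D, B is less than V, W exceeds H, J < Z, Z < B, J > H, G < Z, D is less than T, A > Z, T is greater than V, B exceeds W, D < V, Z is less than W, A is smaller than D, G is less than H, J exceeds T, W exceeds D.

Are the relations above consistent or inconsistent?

inconsistent

We have T < J stated directly, yet also J < Z < A < D < W < B < V < T by chaining the others — so J < T. Contradiction.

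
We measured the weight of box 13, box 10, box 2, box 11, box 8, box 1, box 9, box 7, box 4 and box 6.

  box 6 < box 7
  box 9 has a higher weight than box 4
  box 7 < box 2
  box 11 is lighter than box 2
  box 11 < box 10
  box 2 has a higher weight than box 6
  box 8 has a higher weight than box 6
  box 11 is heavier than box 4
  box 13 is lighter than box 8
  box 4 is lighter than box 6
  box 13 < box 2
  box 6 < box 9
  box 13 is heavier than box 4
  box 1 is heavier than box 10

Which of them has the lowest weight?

box 4

box 6 is not least since box 4 < box 6; box 11 is not least since box 4 < box 11; box 9 is not least since box 4 < box 9; box 13 is not least since box 4 < box 13; box 10 is not least since box 11 < box 10; box 8 is not least since box 13 < box 8; box 7 is not least since box 6 < box 7; box 2 is not least since box 6 < box 2; box 1 is not least since box 10 < box 1.
Only box 4 has nothing below it, so box 4 is the lowest weight.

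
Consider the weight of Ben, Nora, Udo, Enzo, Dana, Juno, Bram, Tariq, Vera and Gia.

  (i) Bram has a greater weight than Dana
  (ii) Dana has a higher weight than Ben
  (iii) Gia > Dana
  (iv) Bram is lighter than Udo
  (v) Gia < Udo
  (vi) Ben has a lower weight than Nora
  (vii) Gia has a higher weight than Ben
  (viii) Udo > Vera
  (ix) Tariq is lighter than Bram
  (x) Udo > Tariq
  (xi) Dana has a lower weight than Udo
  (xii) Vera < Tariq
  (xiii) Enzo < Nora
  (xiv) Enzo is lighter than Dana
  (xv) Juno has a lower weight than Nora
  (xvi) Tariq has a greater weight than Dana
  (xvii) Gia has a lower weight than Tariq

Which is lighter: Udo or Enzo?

The relevant relations are Enzo < Dana; Dana < Gia; Gia < Tariq; Tariq < Bram; Bram < Udo.
Chaining these gives Enzo < Dana < Gia < Tariq < Bram < Udo.
So Enzo < Udo; Enzo is the lighter of the two.

Enzo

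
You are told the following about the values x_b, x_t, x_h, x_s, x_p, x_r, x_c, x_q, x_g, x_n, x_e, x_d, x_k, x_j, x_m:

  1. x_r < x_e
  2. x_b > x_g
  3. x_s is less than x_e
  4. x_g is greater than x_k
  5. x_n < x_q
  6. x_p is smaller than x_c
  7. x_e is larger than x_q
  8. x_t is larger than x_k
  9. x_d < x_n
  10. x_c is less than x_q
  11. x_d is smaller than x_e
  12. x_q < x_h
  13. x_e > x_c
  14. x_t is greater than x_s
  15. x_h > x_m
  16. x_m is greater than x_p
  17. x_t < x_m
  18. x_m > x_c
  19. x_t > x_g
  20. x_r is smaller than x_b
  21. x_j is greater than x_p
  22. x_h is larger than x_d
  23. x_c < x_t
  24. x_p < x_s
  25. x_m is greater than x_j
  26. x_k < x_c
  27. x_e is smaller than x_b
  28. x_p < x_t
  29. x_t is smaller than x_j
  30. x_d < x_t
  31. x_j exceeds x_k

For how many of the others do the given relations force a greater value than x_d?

8

From x_d the given relations immediately reach x_n, x_t, x_e, x_h.
From those, x_q, x_j, x_m, x_b — 8 in total.
Nothing else is reachable above x_d; 8 in all.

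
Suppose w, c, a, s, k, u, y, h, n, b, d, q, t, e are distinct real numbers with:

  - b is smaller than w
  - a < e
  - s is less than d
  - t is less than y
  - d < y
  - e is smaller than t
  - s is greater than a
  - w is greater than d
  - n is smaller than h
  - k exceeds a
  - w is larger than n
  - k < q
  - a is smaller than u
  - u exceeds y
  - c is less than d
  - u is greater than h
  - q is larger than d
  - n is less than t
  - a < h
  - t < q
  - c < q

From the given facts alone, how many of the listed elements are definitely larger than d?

4

Directly above d: w, y, q.
One step further: u (4 so far).
Nothing else is reachable above d; 4 in all.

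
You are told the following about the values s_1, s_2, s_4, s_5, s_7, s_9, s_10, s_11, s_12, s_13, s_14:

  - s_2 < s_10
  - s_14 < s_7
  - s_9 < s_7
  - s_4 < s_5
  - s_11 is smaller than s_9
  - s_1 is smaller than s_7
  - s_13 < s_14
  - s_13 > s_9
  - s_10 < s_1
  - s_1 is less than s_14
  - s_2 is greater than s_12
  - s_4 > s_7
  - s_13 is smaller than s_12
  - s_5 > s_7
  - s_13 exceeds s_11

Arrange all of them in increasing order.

s_11 < s_9 < s_13 < s_12 < s_2 < s_10 < s_1 < s_14 < s_7 < s_4 < s_5

Nothing is placed below s_11, so it is least; from there s_11 < s_9; s_9 < s_13; s_13 < s_12; s_12 < s_2; s_2 < s_10; s_10 < s_1; s_1 < s_14; s_14 < s_7; s_7 < s_4; s_4 < s_5, each given directly.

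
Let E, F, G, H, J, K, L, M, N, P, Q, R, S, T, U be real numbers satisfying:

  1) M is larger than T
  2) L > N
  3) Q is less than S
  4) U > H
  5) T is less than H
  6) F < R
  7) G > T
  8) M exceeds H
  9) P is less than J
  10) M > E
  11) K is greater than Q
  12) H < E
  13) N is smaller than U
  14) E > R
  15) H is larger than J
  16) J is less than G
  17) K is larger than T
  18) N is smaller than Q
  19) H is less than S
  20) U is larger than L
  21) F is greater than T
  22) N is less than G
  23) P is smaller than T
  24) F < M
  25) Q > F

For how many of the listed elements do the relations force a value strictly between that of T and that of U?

The relations place T below U. An element lies strictly between them when it is forced above T and also forced below U.
Above T: {H, G, F, Q, R, K, E, S, M}. Below U: {P, J, H, N, L}.
Intersection: {H} — 1.

1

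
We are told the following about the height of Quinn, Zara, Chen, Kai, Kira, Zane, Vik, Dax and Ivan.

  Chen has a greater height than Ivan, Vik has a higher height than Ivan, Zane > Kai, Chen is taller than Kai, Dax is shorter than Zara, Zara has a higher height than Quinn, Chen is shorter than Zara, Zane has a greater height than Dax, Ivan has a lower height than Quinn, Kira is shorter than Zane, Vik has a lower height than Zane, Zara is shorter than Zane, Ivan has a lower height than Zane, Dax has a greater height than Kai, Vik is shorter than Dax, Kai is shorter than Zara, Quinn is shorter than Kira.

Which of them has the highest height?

Zane

Ivan is not greatest since Ivan < Vik; Kai is not greatest since Kai < Chen; Chen is not greatest since Chen < Zara; Vik is not greatest since Vik < Zane; Dax is not greatest since Dax < Zara; Quinn is not greatest since Quinn < Kira; Zara is not greatest since Zara < Zane; Kira is not greatest since Kira < Zane.
Only Zane has nothing above it, so Zane is the highest height.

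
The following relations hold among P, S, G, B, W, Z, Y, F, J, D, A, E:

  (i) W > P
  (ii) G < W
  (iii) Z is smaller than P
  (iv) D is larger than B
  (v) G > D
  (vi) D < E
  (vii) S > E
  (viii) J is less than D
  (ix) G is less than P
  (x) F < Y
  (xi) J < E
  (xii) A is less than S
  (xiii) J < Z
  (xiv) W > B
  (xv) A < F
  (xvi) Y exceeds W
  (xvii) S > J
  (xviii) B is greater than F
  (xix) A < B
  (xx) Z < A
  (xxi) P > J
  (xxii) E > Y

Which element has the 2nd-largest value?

The consecutive relations fix a unique order: J < Z < A < F < B < D < G < P < W < Y < E < S.
Counting 2 from the largest end gives E.

E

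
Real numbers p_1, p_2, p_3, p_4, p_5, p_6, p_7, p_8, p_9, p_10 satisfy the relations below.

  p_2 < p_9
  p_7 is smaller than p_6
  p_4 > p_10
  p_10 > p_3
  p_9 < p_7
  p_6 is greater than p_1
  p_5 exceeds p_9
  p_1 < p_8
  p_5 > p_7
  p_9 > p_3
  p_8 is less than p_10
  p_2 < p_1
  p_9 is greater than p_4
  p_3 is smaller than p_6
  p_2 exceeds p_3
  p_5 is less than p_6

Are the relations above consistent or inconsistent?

consistent

The single ordering p_3 < p_2 < p_1 < p_8 < p_10 < p_4 < p_9 < p_7 < p_5 < p_6 satisfies every listed relation, so no contradiction arises.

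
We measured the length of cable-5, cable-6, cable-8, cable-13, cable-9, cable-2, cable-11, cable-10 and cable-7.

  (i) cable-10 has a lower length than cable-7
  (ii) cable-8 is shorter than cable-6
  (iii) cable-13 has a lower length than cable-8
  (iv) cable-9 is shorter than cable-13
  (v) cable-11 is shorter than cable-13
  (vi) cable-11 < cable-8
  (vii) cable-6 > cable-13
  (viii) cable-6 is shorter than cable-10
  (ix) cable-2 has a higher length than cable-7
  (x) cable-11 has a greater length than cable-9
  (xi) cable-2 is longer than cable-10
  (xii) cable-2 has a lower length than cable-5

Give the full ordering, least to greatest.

Nothing is placed below cable-9, so it is least; from there cable-9 < cable-11; cable-11 < cable-13; cable-13 < cable-8; cable-8 < cable-6; cable-6 < cable-10; cable-10 < cable-7; cable-7 < cable-2; cable-2 < cable-5, each given directly.

cable-9 < cable-11 < cable-13 < cable-8 < cable-6 < cable-10 < cable-7 < cable-2 < cable-5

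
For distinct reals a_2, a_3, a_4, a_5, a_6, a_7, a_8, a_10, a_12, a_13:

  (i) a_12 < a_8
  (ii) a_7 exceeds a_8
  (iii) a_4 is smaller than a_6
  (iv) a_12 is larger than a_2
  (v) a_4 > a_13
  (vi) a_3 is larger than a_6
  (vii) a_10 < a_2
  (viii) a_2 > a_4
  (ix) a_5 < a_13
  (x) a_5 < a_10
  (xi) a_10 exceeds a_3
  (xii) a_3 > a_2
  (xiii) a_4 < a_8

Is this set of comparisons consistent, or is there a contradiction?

inconsistent

Chaining the given relations yields a_3 < a_10 < a_2, so a_3 < a_2. But one relation states a_2 < a_3. These cannot both hold.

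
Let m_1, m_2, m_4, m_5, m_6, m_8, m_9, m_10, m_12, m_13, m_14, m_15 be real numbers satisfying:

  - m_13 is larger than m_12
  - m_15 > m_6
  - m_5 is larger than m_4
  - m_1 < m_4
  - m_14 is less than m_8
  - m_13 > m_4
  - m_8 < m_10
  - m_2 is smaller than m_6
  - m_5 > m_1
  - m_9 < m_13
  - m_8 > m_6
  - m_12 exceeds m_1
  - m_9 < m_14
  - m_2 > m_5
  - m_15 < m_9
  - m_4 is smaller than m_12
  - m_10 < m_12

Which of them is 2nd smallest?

Chaining the given pairs: m_1 < m_4 < m_5 < m_2 < m_6 < m_15 < m_9 < m_14 < m_8 < m_10 < m_12 < m_13.
Counting 2 from the smallest end gives m_4.

m_4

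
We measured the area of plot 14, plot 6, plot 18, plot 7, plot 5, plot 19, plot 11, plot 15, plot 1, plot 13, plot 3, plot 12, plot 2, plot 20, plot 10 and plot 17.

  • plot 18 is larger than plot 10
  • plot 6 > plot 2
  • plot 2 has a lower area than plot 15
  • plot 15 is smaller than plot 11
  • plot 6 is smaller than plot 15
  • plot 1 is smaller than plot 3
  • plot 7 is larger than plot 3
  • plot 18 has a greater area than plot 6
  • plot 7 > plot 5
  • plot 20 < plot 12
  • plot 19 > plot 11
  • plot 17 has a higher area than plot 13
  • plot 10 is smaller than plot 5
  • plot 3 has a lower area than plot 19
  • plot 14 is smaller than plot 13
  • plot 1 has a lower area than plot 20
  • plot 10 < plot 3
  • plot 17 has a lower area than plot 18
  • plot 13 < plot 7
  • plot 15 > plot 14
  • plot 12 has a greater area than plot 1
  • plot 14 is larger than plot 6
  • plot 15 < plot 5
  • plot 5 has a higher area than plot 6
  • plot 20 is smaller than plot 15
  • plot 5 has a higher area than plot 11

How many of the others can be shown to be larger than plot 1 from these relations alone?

8

The elements the relations force above plot 1 are plot 20, plot 3, plot 15, plot 11, plot 5, plot 12, plot 7, plot 19 — no chain reaches any other.
That is 8.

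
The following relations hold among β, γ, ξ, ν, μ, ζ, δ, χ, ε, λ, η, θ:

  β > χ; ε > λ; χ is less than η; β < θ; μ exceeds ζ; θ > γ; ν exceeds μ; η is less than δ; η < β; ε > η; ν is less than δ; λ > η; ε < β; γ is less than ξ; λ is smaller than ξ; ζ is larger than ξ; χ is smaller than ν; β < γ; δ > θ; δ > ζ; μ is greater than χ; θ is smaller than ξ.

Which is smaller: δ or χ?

χ < η and η < λ give χ < λ.
With λ < ε: χ < η < λ < ε.
Then ε < β extends the chain to β.
Then β < γ extends the chain to γ.
With γ < θ: χ < η < λ < ε < β < γ < θ.
Then θ < ξ extends the chain to ξ.
Then ξ < ζ extends the chain to ζ.
Then ζ < μ extends the chain to μ.
With μ < ν: χ < η < λ < ε < β < γ < θ < ξ < ζ < μ < ν.
With ν < δ: χ < η < λ < ε < β < γ < θ < ξ < ζ < μ < ν < δ.
So χ < δ; χ is the smaller of the two.

χ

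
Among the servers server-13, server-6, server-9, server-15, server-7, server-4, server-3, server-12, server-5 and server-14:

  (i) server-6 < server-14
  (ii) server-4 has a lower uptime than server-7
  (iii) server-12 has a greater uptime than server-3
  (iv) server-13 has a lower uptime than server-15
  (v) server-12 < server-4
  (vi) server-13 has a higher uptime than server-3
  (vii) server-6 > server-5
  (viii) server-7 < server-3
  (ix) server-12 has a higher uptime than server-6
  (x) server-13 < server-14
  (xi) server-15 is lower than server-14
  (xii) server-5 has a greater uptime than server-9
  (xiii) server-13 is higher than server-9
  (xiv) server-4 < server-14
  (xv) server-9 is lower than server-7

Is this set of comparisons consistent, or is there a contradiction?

We have server-3 < server-12 stated directly, yet also server-12 < server-4 < server-7 < server-3 by chaining the others — so server-12 < server-3. Contradiction.

inconsistent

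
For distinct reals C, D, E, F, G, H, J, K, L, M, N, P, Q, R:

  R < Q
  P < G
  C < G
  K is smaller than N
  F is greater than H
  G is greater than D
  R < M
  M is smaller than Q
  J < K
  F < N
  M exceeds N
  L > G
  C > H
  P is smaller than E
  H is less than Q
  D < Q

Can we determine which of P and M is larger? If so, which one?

Following every chain through P: above P we get E, G, L.
M is not reached, and no chain runs the other way from M to P.
So the given relations leave the order of P and M undetermined.

undetermined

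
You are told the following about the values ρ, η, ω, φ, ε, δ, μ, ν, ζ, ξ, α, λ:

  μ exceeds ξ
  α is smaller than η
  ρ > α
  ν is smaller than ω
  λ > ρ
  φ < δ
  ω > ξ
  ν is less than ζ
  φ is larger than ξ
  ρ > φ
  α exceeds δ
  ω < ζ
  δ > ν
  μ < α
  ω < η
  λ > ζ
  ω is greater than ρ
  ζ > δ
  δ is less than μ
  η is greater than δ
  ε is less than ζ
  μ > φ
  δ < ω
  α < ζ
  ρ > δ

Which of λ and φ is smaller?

Link the given pairs in sequence: φ < δ; δ < μ; μ < α; α < ρ; ρ < ω; ω < ζ; ζ < λ.
Together: φ < δ < μ < α < ρ < ω < ζ < λ.
So φ < λ; φ is the smaller of the two.

φ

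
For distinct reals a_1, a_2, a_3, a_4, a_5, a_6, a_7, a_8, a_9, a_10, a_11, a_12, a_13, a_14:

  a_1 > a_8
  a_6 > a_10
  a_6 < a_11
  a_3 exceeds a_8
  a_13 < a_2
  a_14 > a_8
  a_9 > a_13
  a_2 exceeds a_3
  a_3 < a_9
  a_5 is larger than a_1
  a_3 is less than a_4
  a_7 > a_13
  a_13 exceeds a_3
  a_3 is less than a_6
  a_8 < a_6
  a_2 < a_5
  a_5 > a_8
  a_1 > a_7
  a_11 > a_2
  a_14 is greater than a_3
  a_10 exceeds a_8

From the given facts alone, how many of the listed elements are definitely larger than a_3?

10

Directly above a_3: a_4, a_13, a_6, a_9, a_2, a_14.
One step further: a_11, a_7, a_5 (9 so far).
One step further: a_1 (10 so far).
Nothing else is reachable above a_3; 10 in all.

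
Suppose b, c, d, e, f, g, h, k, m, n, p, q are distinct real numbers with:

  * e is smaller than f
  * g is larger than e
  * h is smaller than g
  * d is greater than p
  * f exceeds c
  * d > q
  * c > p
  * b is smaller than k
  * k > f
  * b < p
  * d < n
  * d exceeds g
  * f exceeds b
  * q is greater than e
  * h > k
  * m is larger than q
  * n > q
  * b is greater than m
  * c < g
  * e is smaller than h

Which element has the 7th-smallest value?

f

The consecutive relations fix a unique order: e < q < m < b < p < c < f < k < h < g < d < n.
The 7th smallest is f.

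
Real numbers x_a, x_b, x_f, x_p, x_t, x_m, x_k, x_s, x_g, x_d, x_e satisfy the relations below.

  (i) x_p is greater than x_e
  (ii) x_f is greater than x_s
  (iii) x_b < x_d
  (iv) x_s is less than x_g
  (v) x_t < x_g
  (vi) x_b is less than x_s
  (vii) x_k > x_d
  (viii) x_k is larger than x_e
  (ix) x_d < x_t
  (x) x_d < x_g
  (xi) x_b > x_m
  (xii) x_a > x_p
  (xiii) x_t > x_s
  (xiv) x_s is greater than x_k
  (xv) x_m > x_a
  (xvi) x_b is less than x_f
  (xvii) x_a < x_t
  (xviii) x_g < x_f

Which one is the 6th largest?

x_d

The consecutive relations fix a unique order: x_e < x_p < x_a < x_m < x_b < x_d < x_k < x_s < x_t < x_g < x_f.
The 6th largest is x_d.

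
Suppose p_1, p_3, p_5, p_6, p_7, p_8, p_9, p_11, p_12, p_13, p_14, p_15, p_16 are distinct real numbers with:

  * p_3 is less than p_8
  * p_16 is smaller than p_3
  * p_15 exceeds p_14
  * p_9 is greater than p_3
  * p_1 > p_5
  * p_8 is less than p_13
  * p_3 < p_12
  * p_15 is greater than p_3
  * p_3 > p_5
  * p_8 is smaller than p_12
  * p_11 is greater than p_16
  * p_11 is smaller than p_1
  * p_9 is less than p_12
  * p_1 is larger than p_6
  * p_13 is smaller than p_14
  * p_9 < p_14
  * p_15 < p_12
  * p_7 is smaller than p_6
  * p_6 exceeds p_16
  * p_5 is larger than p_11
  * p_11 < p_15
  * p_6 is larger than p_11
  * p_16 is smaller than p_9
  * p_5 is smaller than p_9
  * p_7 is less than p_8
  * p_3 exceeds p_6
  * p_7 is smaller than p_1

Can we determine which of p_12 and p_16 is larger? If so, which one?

p_12

The relevant relations are p_16 < p_11; p_11 < p_6; p_6 < p_3; p_3 < p_8; p_8 < p_13; p_13 < p_14; p_14 < p_15; p_15 < p_12.
Chaining these gives p_16 < p_11 < p_6 < p_3 < p_8 < p_13 < p_14 < p_15 < p_12.
So p_12 is larger.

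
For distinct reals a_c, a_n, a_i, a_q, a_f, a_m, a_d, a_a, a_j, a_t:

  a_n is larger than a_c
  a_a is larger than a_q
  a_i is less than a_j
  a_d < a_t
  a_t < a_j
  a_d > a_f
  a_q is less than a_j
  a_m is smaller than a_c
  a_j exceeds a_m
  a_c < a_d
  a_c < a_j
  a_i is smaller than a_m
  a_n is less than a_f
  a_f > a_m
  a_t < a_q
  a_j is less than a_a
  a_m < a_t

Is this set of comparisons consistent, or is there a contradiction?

consistent

Every relation is compatible with a_i < a_m < a_c < a_n < a_f < a_d < a_t < a_q < a_j < a_a; the set is consistent.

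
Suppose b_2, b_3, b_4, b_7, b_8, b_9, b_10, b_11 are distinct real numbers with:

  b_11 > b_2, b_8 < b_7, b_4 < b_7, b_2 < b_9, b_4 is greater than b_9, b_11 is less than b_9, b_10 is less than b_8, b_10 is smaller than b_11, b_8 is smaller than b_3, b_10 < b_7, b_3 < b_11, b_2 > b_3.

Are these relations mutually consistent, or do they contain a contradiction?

The single ordering b_10 < b_8 < b_3 < b_2 < b_11 < b_9 < b_4 < b_7 satisfies every listed relation, so no contradiction arises.

consistent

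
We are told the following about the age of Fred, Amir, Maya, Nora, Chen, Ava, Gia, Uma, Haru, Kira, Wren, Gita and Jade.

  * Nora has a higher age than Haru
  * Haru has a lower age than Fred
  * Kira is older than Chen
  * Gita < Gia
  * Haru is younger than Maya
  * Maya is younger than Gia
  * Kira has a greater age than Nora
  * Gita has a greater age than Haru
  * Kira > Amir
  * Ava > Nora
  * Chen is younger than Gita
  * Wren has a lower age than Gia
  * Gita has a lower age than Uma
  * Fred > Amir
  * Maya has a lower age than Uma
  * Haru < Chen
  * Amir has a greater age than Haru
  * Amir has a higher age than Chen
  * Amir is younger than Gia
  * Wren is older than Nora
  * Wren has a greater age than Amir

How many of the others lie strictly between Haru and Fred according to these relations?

2

Chaining upward from Haru reaches: Maya, Chen, Amir, Nora, Wren, Gita, Uma, Kira, Gia, Ava.
Chaining downward from Fred reaches: Chen, Amir.
Strictly between Haru and Fred are those in both lists: Chen, Amir — 2 elements.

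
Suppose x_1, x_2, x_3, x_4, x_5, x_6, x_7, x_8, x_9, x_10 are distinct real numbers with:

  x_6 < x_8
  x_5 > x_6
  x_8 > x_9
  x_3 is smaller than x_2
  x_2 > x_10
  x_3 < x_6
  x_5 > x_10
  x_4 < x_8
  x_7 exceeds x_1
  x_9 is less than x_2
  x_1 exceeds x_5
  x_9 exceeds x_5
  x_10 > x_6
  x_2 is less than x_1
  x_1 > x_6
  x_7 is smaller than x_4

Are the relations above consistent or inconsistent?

Every relation is compatible with x_3 < x_6 < x_10 < x_5 < x_9 < x_2 < x_1 < x_7 < x_4 < x_8; the set is consistent.

consistent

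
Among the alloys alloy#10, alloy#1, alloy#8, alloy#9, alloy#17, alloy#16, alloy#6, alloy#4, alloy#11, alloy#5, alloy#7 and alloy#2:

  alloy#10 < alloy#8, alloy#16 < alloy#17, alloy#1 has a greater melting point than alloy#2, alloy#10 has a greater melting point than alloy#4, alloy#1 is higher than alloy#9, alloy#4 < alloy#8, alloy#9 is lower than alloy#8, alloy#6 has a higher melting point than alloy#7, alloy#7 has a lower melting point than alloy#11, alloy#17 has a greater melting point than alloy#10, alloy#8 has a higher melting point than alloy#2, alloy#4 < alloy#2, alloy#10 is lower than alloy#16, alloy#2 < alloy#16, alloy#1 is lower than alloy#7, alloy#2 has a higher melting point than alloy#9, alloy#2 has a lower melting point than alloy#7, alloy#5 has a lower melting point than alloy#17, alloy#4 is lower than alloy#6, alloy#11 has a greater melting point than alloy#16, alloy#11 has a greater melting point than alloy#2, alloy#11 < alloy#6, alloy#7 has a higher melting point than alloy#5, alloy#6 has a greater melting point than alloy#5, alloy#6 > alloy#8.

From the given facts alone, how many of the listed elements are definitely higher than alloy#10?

Directly above alloy#10: alloy#16, alloy#8, alloy#17.
One step further: alloy#11, alloy#6 (5 so far).
No other element is forced above alloy#10 by the given relations, so the count is 5.

5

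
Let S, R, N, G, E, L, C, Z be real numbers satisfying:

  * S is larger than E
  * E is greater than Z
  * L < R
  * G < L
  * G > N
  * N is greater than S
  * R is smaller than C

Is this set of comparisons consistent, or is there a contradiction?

The single ordering Z < E < S < N < G < L < R < C satisfies every listed relation, so no contradiction arises.

consistent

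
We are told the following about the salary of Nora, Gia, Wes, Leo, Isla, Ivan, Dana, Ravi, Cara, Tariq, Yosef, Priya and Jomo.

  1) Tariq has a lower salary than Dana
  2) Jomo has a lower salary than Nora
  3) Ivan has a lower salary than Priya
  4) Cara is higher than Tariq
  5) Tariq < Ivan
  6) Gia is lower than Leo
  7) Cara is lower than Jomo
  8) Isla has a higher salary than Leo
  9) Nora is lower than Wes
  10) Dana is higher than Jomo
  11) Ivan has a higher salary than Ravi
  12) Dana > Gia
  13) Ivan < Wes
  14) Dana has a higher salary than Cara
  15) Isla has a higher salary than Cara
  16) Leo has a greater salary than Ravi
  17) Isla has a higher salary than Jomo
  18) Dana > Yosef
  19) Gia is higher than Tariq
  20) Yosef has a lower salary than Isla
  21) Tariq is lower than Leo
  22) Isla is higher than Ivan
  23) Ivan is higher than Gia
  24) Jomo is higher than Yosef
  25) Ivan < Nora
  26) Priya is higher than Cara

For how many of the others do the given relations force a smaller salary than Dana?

5

The elements the relations force below Dana are Tariq, Gia, Yosef, Cara, Jomo — no chain reaches any other.
That is 5.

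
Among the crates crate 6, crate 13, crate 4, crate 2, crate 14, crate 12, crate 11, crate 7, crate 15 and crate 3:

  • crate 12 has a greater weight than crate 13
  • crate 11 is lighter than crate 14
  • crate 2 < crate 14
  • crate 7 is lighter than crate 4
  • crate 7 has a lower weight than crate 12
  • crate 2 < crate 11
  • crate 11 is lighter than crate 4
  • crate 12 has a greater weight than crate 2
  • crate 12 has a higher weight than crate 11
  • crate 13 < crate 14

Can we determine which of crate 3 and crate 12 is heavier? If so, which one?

Following every chain through crate 12: below crate 12 we get crate 2, crate 7, crate 13, crate 11.
crate 3 is not reached, and no chain runs the other way from crate 3 to crate 12.
So the given relations leave the order of crate 12 and crate 3 undetermined.

undetermined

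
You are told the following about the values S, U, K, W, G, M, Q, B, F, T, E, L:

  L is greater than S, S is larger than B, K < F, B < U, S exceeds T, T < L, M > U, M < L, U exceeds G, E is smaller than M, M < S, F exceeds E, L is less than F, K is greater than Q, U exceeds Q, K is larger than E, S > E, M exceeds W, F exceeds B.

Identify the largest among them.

Q is not greatest since Q < K; T is not greatest since T < S; E is not greatest since E < F; G is not greatest since G < U; W is not greatest since W < M; B is not greatest since B < U; U is not greatest since U < M; M is not greatest since M < L; K is not greatest since K < F; S is not greatest since S < L; L is not greatest since L < F.
Only F has nothing above it, so F is the largest.

F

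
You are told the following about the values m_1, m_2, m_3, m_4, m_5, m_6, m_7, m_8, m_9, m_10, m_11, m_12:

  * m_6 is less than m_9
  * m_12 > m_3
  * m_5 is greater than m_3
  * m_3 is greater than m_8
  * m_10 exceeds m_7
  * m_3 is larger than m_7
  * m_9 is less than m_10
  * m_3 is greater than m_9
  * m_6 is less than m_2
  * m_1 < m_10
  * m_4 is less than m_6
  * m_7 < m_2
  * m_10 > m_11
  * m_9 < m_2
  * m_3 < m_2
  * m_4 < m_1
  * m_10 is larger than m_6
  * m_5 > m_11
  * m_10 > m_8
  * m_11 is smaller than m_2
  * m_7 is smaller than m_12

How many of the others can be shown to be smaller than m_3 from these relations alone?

Directly below m_3: m_7, m_8, m_9.
One step further: m_6 (4 so far).
One step further: m_4 (5 so far).
Nothing else is reachable below m_3; 5 in all.

5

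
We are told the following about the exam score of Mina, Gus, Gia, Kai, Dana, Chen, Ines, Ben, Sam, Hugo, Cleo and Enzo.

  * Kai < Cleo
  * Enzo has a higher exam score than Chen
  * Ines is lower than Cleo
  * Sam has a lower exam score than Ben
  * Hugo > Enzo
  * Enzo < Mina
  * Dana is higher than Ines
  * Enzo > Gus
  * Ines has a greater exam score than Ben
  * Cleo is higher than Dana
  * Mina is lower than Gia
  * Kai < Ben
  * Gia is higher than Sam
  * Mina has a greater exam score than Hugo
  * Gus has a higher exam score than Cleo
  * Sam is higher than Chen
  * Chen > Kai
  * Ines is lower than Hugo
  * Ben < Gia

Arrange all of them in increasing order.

Kai < Chen < Sam < Ben < Ines < Dana < Cleo < Gus < Enzo < Hugo < Mina < Gia

Each adjacent pair is fixed by a given relation: Kai < Chen; Chen < Sam; Sam < Ben; Ben < Ines; Ines < Dana; Dana < Cleo; Cleo < Gus; Gus < Enzo; Enzo < Hugo; Hugo < Mina; Mina < Gia. Chaining them end to end gives the full order.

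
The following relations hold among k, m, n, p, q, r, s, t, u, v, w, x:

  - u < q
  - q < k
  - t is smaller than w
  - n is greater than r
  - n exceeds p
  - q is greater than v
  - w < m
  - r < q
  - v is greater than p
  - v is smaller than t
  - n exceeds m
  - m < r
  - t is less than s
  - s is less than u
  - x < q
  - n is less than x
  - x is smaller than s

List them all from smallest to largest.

p < v < t < w < m < r < n < x < s < u < q < k

The consecutive links are each given: p < v; v < t; t < w; w < m; m < r; r < n; n < x; x < s; s < u; u < q; q < k.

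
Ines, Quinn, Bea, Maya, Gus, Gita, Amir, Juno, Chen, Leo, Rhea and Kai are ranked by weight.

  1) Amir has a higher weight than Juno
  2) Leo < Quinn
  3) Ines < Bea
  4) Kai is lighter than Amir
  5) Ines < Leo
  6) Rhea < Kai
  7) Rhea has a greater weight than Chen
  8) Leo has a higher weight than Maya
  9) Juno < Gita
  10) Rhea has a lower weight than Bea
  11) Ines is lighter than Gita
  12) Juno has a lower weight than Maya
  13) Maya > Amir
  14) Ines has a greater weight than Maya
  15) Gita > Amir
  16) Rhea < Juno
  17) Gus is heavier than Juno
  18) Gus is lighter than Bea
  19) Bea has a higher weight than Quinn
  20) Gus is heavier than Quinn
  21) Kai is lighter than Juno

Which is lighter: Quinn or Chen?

Chen

The relevant relations are Chen < Rhea; Rhea < Kai; Kai < Juno; Juno < Amir; Amir < Maya; Maya < Ines; Ines < Leo; Leo < Quinn.
Together: Chen < Rhea < Kai < Juno < Amir < Maya < Ines < Leo < Quinn.
So Chen < Quinn; Chen is the lighter of the two.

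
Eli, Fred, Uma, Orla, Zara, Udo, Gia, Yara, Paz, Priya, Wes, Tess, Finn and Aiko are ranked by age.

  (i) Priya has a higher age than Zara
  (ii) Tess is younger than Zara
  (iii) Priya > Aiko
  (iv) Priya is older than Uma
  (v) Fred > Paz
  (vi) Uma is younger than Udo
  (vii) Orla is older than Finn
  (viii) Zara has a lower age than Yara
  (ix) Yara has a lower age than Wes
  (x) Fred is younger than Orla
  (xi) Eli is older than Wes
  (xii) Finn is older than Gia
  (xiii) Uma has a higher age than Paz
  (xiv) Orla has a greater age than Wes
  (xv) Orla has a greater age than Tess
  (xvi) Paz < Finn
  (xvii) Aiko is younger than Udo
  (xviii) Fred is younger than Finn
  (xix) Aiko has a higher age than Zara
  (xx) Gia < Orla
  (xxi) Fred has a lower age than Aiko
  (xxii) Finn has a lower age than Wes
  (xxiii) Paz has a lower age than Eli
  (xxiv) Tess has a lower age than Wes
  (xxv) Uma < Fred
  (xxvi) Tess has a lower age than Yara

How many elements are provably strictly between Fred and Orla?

Chaining upward from Fred reaches: Aiko, Udo, Finn, Wes, Priya, Eli.
Chaining downward from Orla reaches: Tess, Paz, Zara, Gia, Uma, Yara, Finn, Wes.
Strictly between Fred and Orla are those in both lists: Finn, Wes — 2 elements.

2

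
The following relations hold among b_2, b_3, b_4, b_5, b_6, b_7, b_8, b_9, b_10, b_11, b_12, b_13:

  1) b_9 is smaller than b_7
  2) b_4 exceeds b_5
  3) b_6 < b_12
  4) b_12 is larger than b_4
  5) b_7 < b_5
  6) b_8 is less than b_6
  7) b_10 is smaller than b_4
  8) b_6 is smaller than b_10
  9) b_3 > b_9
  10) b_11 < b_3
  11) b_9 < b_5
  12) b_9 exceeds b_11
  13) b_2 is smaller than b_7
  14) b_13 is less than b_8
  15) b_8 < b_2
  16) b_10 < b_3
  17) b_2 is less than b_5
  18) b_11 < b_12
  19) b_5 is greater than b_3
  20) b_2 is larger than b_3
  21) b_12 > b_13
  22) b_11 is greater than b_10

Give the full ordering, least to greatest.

b_13 < b_8 < b_6 < b_10 < b_11 < b_9 < b_3 < b_2 < b_7 < b_5 < b_4 < b_12

The consecutive links are each given: b_13 < b_8; b_8 < b_6; b_6 < b_10; b_10 < b_11; b_11 < b_9; b_9 < b_3; b_3 < b_2; b_2 < b_7; b_7 < b_5; b_5 < b_4; b_4 < b_12.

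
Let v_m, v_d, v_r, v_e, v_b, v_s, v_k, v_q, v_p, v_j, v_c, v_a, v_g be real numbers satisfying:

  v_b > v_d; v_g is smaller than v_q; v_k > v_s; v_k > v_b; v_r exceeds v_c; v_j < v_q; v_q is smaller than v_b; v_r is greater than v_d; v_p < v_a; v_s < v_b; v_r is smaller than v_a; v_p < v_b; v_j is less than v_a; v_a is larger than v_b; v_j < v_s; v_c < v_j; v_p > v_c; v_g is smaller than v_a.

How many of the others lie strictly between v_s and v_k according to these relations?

The relations place v_s below v_k. An element lies strictly between them when it is forced above v_s and also forced below v_k.
Above v_s: {v_b, v_a}. Below v_k: {v_d, v_c, v_j, v_g, v_p, v_q, v_b}.
Intersection: {v_b} — 1.

1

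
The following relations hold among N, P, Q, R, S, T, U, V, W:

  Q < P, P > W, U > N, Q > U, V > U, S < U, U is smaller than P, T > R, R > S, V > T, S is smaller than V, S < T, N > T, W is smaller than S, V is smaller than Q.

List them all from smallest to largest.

W < S < R < T < N < U < V < Q < P

Each adjacent pair is fixed by a given relation: W < S; S < R; R < T; T < N; N < U; U < V; V < Q; Q < P. Chaining them end to end gives the full order.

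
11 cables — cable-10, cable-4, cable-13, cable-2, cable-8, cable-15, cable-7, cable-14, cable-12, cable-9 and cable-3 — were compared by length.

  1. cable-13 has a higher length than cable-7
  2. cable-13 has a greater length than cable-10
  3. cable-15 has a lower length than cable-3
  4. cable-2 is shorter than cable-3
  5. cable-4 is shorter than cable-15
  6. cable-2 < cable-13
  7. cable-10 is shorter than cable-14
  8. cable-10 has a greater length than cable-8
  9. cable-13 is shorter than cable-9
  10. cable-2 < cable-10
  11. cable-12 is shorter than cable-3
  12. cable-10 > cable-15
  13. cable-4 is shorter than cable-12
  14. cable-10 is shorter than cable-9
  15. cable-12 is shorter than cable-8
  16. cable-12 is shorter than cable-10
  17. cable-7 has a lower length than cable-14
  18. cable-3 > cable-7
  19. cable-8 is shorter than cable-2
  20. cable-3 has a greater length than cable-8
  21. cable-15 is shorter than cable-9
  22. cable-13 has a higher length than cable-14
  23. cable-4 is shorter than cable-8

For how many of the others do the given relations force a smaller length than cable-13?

8

From cable-13 the given relations immediately reach cable-7, cable-2, cable-10, cable-14.
From those, cable-12, cable-15, cable-8 — 7 in total.
From those, cable-4 — 8 in total.
No other element is forced below cable-13 by the given relations, so the count is 8.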